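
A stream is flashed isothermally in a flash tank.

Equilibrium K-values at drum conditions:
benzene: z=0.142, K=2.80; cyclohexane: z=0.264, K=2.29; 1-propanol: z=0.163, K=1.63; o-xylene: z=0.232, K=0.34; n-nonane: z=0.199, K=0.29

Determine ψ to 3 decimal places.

Let ψ = V/F and solve Σ zᵢ(Kᵢ−1)/(1+ψ(Kᵢ−1)) = 0.
Feasibility: ΣzᵢKᵢ = 1.404, Σzᵢ/Kᵢ = 1.635 — both > 1, two phases present.
Iterate (Newton) starting at ψ = 0.33:
  ψ = 0.330: g = 0.1040, g' = -0.778 → ψ = 0.464
Converged at ψ = 0.464.

ψ = 0.464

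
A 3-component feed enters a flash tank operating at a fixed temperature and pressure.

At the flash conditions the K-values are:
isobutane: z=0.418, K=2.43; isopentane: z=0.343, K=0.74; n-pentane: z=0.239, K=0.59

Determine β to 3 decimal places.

β = 0.866

Rachford–Rice: g(β) = Σ zᵢ(Kᵢ−1)/(1+β(Kᵢ−1)) = 0.
Check two-phase: ΣzᵢKᵢ = 1.411 > 1 and Σzᵢ/Kᵢ = 1.041 > 1, so g(0) = 0.411 > 0 and g(1) = -0.041 < 0.
Newton–Raphson from β = 0.69:
  β = 0.690: g = 0.0555, g' = -0.329 → β = 0.859
  β = 0.859: g = 0.0022, g' = -0.306 → β = 0.866
Converged at β = 0.866.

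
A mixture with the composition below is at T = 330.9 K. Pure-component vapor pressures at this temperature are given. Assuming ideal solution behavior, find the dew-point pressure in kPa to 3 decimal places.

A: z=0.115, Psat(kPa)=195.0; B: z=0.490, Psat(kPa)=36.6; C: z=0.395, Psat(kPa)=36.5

At the dew point ψ → 1, so Σzᵢ/Kᵢ = 1 with Kᵢ = Pᵢˢᵃᵗ/P ⇒ 1/P = Σzᵢ/Pᵢˢᵃᵗ.
1/P = 0.115/195.0 + 0.490/36.6 + 0.395/36.5 = 0.024800 ⇒ P = 40.323 kPa

Pdew = 40.323 kPa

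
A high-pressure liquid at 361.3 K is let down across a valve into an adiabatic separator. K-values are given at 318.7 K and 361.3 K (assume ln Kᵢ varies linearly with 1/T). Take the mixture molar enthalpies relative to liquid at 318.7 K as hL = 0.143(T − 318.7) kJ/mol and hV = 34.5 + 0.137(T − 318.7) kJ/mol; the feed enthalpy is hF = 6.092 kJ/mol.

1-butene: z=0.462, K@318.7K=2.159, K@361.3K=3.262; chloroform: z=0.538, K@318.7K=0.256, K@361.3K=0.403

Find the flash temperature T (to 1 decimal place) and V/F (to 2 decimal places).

Adiabatic flash: solve Rachford–Rice at each trial T, then check hF = ψ·hV(T) + (1−ψ)·hL(T).
  T = 318.7 K: K = (2.159, 0.256), RR gives ψ = 0.157, H_out = 5.409 kJ/mol
  T = 361.3 K: K = (3.262, 0.403), RR gives ψ = 0.536, H_out = 24.448 kJ/mol
  T = 340.0 K: K = (2.688, 0.326), RR gives ψ = 0.367, H_out = 15.647 kJ/mol
  T = 329.4 K: K = (2.419, 0.290), RR gives ψ = 0.272, H_out = 10.884 kJ/mol
  T = 324.0 K: K = (2.286, 0.273), RR gives ψ = 0.217, H_out = 8.234 kJ/mol
  T = 321.4 K: K = (2.223, 0.264), RR gives ψ = 0.188, H_out = 6.880 kJ/mol
  T = 320.0 K: K = (2.190, 0.260), RR gives ψ = 0.172, H_out = 6.126 kJ/mol
Linear interpolation between T = 318.7 (H_out = 5.409) and T = 320.0 (H_out = 6.126) on hF = 6.092 gives T ≈ 319.9 K, at which ψ = 0.17.

T = 319.9 K, V/F = 0.17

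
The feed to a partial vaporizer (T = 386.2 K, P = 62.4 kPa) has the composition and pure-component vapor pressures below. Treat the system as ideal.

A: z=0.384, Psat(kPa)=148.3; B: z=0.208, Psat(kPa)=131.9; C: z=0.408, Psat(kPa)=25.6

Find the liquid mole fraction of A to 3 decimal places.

Raoult's law: Kᵢ = Pᵢˢᵃᵗ/P = Pᵢˢᵃᵗ/62.4.
  K_A = 148.3/62.4 = 2.37660, K_B = 131.9/62.4 = 2.11378, K_C = 25.6/62.4 = 0.41026
Rachford–Rice: g(β) = Σ zᵢ(Kᵢ−1)/(1+β(Kᵢ−1)) = 0.
Check two-phase: ΣzᵢKᵢ = 1.520 > 1 and Σzᵢ/Kᵢ = 1.254 > 1, so g(0) = 0.520 > 0 and g(1) = -0.254 < 0.
Newton–Raphson from β = 0.5:
  β = 0.500: g = 0.1207, g' = -0.647 → β = 0.686
  β = 0.686: g = -0.0012, g' = -0.676 → β = 0.685
Converged at β = 0.685.
Compositions from xᵢ = zᵢ/(1+β(Kᵢ−1)), yᵢ = Kᵢxᵢ:
  A: x = 0.198, y = 0.470
  B: x = 0.118, y = 0.249
  C: x = 0.684, y = 0.281

x_A = 0.198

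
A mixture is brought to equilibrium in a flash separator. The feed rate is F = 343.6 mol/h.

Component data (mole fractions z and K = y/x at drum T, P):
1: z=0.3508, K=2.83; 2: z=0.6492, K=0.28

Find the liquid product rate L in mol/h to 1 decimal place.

L = 298.1 mol/h

Let ψ = V/F and solve Σ zᵢ(Kᵢ−1)/(1+ψ(Kᵢ−1)) = 0.
g(0) = ΣzᵢKᵢ − 1 = 0.1745 and g(1) = 1 − Σzᵢ/Kᵢ = -1.4425, so a root lies in (0, 1).
Newton–Raphson from ψ = 0.5:
  ψ = 0.5000: g = -0.39512, g' = -1.1420 → ψ = 0.1540
  ψ = 0.1540: g = -0.02490, g' = -1.1407 → ψ = 0.1322
  ψ = 0.1322: g = 0.00034, g' = -1.1728 → ψ = 0.1325
Converged at ψ = 0.1325.
Then V = ψ·F = 0.1325·343.6 = 45.5 mol/h and L = F − V = 298.1 mol/h.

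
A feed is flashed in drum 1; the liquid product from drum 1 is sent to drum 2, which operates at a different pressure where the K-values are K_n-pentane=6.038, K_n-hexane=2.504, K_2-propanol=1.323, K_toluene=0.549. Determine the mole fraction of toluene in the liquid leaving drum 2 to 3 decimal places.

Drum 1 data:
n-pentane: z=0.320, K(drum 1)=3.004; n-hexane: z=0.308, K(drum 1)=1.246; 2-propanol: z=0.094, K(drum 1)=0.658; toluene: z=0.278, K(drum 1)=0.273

Drum 1:
Material balance + equilibrium reduce to Σ zᵢ(Kᵢ−1)/(1+ψ₁(Kᵢ−1)) = 0.
g(0) = ΣzᵢKᵢ − 1 = 0.483 and g(1) = 1 − Σzᵢ/Kᵢ = -0.515, so a root lies in (0, 1).
Newton iteration, ψ₁⁰ = 0.45:
  ψ₁ = 0.450: g = 0.0670, g' = -0.710 → ψ₁ = 0.544
Converged at ψ₁ = 0.544.
Drum-1 compositions:
  n-pentane: x = 0.153, y = 0.460
  n-hexane: x = 0.272, y = 0.338
  2-propanol: x = 0.115, y = 0.076
  toluene: x = 0.460, y = 0.126
Drum-2 feed = drum-1 liquid: z₂ = (0.1531, 0.2717, 0.1155, 0.4597).
Drum 2:
Material balance + equilibrium reduce to Σ zᵢ(Kᵢ−1)/(1+ψ₂(Kᵢ−1)) = 0.
Feasibility: ΣzᵢKᵢ = 2.010, Σzᵢ/Kᵢ = 1.059 — both > 1, two phases present.
Newton iteration, ψ₂⁰ = 0.5:
  ψ₂ = 0.500: g = 0.2169, g' = -0.679 → ψ₂ = 0.819
  ψ₂ = 0.819: g = 0.0341, g' = -0.514 → ψ₂ = 0.886
Converged at ψ₂ = 0.886.
  n-pentane: x = 0.028, y = 0.169
  n-hexane: x = 0.116, y = 0.292
  2-propanol: x = 0.090, y = 0.119
  toluene: x = 0.766, y = 0.420

x_toluene (drum 2) = 0.766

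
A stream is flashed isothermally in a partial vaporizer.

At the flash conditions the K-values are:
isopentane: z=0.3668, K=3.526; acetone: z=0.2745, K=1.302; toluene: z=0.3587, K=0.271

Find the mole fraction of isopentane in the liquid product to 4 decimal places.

Iterate (Newton) starting at β = 0.69:
  β = 0.6900: g = -0.11976, g' = -1.1000 → β = 0.5811
  β = 0.5811: g = -0.00774, g' = -0.9762 → β = 0.5732
Converged at β = 0.5732.
Compositions from xᵢ = zᵢ/(1+β(Kᵢ−1)), yᵢ = Kᵢxᵢ:
  isopentane: x = 0.1498, y = 0.5284
  acetone: x = 0.2340, y = 0.3047
  toluene: x = 0.6162, y = 0.1670

x_isopentane = 0.1498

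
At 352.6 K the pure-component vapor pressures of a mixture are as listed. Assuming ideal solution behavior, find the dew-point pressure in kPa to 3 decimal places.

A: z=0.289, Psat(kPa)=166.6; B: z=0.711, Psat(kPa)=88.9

At the dew point ψ → 1, so Σzᵢ/Kᵢ = 1 with Kᵢ = Pᵢˢᵃᵗ/P ⇒ 1/P = Σzᵢ/Pᵢˢᵃᵗ.
1/P = 0.289/166.6 + 0.711/88.9 = 0.009732 ⇒ P = 102.749 kPa

Pdew = 102.749 kPa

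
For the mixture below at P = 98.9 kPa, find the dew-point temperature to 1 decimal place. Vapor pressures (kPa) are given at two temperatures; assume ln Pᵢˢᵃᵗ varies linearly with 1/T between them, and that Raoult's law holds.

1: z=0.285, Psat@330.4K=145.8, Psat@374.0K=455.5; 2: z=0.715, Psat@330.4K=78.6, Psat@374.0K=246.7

Dew-point temperature: Σzᵢ·P/Pᵢˢᵃᵗ(T) = 1. Interpolate ln Pᵢˢᵃᵗ = aᵢ + bᵢ/T.
  T = 330.4 K: ΣzᵢP/Pᵢˢᵃᵗ = 1.0930
  T = 374.0 K: ΣzᵢP/Pᵢˢᵃᵗ = 0.3485
  T = 352.2 K: ΣzᵢP/Pᵢˢᵃᵗ = 0.5957
  T = 341.3 K: ΣzᵢP/Pᵢˢᵃᵗ = 0.7991
  T = 335.9 K: ΣzᵢP/Pᵢˢᵃᵗ = 0.9309
  T = 333.1 K: ΣzᵢP/Pᵢˢᵃᵗ = 1.0095
Interpolating between 333.1 K and 335.9 K gives T ≈ 333.4 K.

T = 333.4 K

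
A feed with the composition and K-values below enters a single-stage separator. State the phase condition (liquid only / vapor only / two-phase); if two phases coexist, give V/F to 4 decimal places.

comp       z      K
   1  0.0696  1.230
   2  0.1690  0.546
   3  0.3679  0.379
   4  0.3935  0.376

ΣzᵢKᵢ = 0.4653; Σzᵢ/Kᵢ = 2.3834.
Since ΣzᵢKᵢ < 1 the mixture is below its bubble point — single liquid phase.

liquid only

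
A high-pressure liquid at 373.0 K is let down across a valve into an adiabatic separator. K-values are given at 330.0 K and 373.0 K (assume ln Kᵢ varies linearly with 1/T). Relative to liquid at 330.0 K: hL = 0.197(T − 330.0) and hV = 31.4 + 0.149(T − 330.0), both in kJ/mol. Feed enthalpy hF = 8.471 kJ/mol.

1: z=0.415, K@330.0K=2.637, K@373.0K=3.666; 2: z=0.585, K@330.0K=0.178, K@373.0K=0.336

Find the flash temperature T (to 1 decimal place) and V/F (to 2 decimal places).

Adiabatic flash: solve Rachford–Rice at each trial T, then check hF = ψ·hV(T) + (1−ψ)·hL(T).
  T = 330.0 K: K = (2.637, 0.178), RR gives ψ = 0.148, H_out = 4.632 kJ/mol
  T = 373.0 K: K = (3.666, 0.336), RR gives ψ = 0.406, H_out = 20.369 kJ/mol
  T = 351.5 K: K = (3.141, 0.249), RR gives ψ = 0.280, H_out = 12.726 kJ/mol
  T = 340.8 K: K = (2.887, 0.212), RR gives ψ = 0.217, H_out = 8.817 kJ/mol
  T = 335.4 K: K = (2.761, 0.195), RR gives ψ = 0.183, H_out = 6.764 kJ/mol
  T = 338.1 K: K = (2.824, 0.203), RR gives ψ = 0.200, H_out = 7.799 kJ/mol
  T = 339.5 K: K = (2.857, 0.208), RR gives ψ = 0.209, H_out = 8.329 kJ/mol
Linear interpolation between T = 339.5 (H_out = 8.329) and T = 340.8 (H_out = 8.817) on hF = 8.471 gives T ≈ 339.9 K, at which ψ = 0.21.

T = 339.9 K, V/F = 0.21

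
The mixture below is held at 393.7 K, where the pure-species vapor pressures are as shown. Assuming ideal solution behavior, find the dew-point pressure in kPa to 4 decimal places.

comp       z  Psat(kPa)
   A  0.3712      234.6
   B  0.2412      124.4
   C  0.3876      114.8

At the dew point ψ → 1, so Σzᵢ/Kᵢ = 1 with Kᵢ = Pᵢˢᵃᵗ/P ⇒ 1/P = Σzᵢ/Pᵢˢᵃᵗ.
1/P = 0.3712/234.6 + 0.2412/124.4 + 0.3876/114.8 = 0.0068975 ⇒ P = 144.9805 kPa

Pdew = 144.9805 kPa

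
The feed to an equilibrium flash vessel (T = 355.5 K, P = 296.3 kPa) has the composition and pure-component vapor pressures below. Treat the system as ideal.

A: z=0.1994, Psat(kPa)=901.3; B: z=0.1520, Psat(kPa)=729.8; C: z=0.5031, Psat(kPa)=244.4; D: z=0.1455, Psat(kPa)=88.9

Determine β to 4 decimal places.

β = 0.6553

Raoult's law: Kᵢ = Pᵢˢᵃᵗ/P = Pᵢˢᵃᵗ/296.3.
  K_A = 901.3/296.3 = 3.041849, K_B = 729.8/296.3 = 2.463044, K_C = 244.4/296.3 = 0.824840, K_D = 88.9/296.3 = 0.300034
Let β = V/F and solve Σ zᵢ(Kᵢ−1)/(1+β(Kᵢ−1)) = 0.
g(0) = ΣzᵢKᵢ − 1 = 0.4396 and g(1) = 1 − Σzᵢ/Kᵢ = -0.2221, so a root lies in (0, 1).
Newton iteration, β⁰ = 0.5:
  β = 0.5000: g = 0.07663, g' = -0.4993 → β = 0.6535
  β = 0.6535: g = 0.00089, g' = -0.4994 → β = 0.6553
Converged at β = 0.6553.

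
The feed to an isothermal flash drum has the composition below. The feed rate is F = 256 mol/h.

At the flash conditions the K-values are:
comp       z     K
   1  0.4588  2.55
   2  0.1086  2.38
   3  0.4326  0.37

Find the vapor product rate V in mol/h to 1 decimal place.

V = 157.5 mol/h

Material balance + equilibrium reduce to Σ zᵢ(Kᵢ−1)/(1+ψ(Kᵢ−1)) = 0.
Check two-phase: ΣzᵢKᵢ = 1.5885 > 1 and Σzᵢ/Kᵢ = 1.3947 > 1, so g(0) = 0.5885 > 0 and g(1) = -0.3947 < 0.
Newton–Raphson from ψ = 0.66:
  ψ = 0.6600: g = -0.03656, g' = -0.8291 → ψ = 0.6159
  ψ = 0.6159: g = -0.00051, g' = -0.8074 → ψ = 0.6153
Converged at ψ = 0.6153.
Then V = ψ·F = 0.6153·256 = 157.5 mol/h and L = F − V = 98.5 mol/h.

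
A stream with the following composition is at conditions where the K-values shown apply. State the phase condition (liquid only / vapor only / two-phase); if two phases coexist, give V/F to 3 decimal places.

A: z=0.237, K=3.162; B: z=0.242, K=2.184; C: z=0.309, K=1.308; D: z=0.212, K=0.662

vapor only

ΣzᵢKᵢ = 1.822; Σzᵢ/Kᵢ = 0.742.
Since Σzᵢ/Kᵢ < 1 the mixture is above its dew point — single vapor phase.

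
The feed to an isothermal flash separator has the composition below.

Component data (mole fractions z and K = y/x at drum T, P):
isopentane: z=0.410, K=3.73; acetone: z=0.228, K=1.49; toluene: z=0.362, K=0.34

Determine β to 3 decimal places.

β = 0.725

Newton iteration, β⁰ = 0.66:
  β = 0.660: g = 0.0606, g' = -0.916 → β = 0.726
  β = 0.726: g = -0.0011, g' = -0.955 → β = 0.725
Converged at β = 0.725.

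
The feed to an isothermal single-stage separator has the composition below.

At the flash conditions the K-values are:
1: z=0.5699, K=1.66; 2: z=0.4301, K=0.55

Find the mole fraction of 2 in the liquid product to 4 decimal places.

x_2 = 0.5946

Let ψ = V/F and solve Σ zᵢ(Kᵢ−1)/(1+ψ(Kᵢ−1)) = 0.
Feasibility: ΣzᵢKᵢ = 1.1826, Σzᵢ/Kᵢ = 1.1253 — both > 1, two phases present.
Newton iteration, ψ⁰ = 0.37:
  ψ = 0.3700: g = 0.07010, g' = -0.2857 → ψ = 0.6153
  ψ = 0.6153: g = -0.00017, g' = -0.2921 → ψ = 0.6148
Converged at ψ = 0.6148.
Compositions from xᵢ = zᵢ/(1+ψ(Kᵢ−1)), yᵢ = Kᵢxᵢ:
  1: x = 0.4054, y = 0.6730
  2: x = 0.5946, y = 0.3270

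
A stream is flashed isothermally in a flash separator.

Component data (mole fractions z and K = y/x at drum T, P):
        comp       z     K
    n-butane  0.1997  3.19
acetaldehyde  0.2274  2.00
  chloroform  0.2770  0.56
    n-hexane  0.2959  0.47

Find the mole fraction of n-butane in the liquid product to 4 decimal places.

x_n-butane = 0.0970

Newton iteration, ψ⁰ = 0.5:
  ψ = 0.5000: g = -0.00927, g' = -0.5613 → ψ = 0.4835
  ψ = 0.4835: g = 0.00004, g' = -0.5661 → ψ = 0.4836
Converged at ψ = 0.4836.
Compositions from xᵢ = zᵢ/(1+ψ(Kᵢ−1)), yᵢ = Kᵢxᵢ:
  n-butane: x = 0.0970, y = 0.3094
  acetaldehyde: x = 0.1533, y = 0.3066
  chloroform: x = 0.3519, y = 0.1970
  n-hexane: x = 0.3979, y = 0.1870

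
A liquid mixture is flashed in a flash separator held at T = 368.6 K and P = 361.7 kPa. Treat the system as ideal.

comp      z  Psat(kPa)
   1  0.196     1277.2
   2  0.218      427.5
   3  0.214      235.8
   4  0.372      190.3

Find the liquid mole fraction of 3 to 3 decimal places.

x_3 = 0.244

Raoult's law: Kᵢ = Pᵢˢᵃᵗ/P = Pᵢˢᵃᵗ/361.7.
  K_1 = 1277.2/361.7 = 3.53110, K_2 = 427.5/361.7 = 1.18192, K_3 = 235.8/361.7 = 0.65192, K_4 = 190.3/361.7 = 0.52613
Rachford–Rice: g(ψ) = Σ zᵢ(Kᵢ−1)/(1+ψ(Kᵢ−1)) = 0.
Check two-phase: ΣzᵢKᵢ = 1.285 > 1 and Σzᵢ/Kᵢ = 1.275 > 1, so g(0) = 0.285 > 0 and g(1) = -0.275 < 0.
Newton iteration, ψ⁰ = 0.53:
  ψ = 0.530: g = -0.0787, g' = -0.423 → ψ = 0.344
  ψ = 0.344: g = 0.0073, g' = -0.518 → ψ = 0.358
Converged at ψ = 0.358.
Compositions from xᵢ = zᵢ/(1+ψ(Kᵢ−1)), yᵢ = Kᵢxᵢ:
  1: x = 0.103, y = 0.363
  2: x = 0.205, y = 0.242
  3: x = 0.244, y = 0.159
  4: x = 0.448, y = 0.236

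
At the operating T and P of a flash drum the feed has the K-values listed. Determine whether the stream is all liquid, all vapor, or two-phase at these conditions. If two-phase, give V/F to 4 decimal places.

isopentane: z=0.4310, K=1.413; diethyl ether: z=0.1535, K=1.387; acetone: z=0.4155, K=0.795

all vapor

ΣzᵢKᵢ = 1.1522; Σzᵢ/Kᵢ = 0.9383.
Since Σzᵢ/Kᵢ < 1 the mixture is above its dew point — single vapor phase.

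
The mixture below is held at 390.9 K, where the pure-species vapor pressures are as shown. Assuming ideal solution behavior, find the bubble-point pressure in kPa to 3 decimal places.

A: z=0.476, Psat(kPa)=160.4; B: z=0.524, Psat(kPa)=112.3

Pbub = 135.196 kPa

At the bubble point ψ → 0, so ΣzᵢKᵢ = 1 with Kᵢ = Pᵢˢᵃᵗ/P ⇒ P = ΣzᵢPᵢˢᵃᵗ.
P = 0.476·160.4 + 0.524·112.3 = 135.196 kPa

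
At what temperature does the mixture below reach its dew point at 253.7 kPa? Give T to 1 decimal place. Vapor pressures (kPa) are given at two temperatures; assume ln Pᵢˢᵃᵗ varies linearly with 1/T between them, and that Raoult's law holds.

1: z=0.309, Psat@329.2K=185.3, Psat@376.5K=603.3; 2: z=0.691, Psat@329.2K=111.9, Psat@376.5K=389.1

Dew-point temperature: Σzᵢ·P/Pᵢˢᵃᵗ(T) = 1. Interpolate ln Pᵢˢᵃᵗ = aᵢ + bᵢ/T.
  T = 329.2 K: ΣzᵢP/Pᵢˢᵃᵗ = 1.9897
  T = 376.5 K: ΣzᵢP/Pᵢˢᵃᵗ = 0.5805
  T = 352.9 K: ΣzᵢP/Pᵢˢᵃᵗ = 1.0298
  T = 364.7 K: ΣzᵢP/Pᵢˢᵃᵗ = 0.7660
  T = 358.8 K: ΣzᵢP/Pᵢˢᵃᵗ = 0.8860
  T = 355.9 K: ΣzᵢP/Pᵢˢᵃᵗ = 0.9534
  T = 354.4 K: ΣzᵢP/Pᵢˢᵃᵗ = 0.9907
Interpolating between 352.9 K and 354.4 K gives T ≈ 354.0 K.

T = 354.0 K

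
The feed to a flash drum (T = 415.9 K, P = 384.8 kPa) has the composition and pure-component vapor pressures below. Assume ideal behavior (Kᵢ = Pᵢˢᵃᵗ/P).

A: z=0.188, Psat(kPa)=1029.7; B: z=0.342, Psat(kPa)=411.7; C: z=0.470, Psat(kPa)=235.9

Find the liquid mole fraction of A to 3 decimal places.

x_A = 0.114

Raoult's law: Kᵢ = Pᵢˢᵃᵗ/P = Pᵢˢᵃᵗ/384.8.
  K_A = 1029.7/384.8 = 2.67594, K_B = 411.7/384.8 = 1.06991, K_C = 235.9/384.8 = 0.61305
Iterate (Newton) starting at β = 0.5:
  β = 0.500: g = -0.0310, g' = -0.266 → β = 0.384
  β = 0.384: g = 0.0015, g' = -0.294 → β = 0.389
Converged at β = 0.389.
Compositions from xᵢ = zᵢ/(1+β(Kᵢ−1)), yᵢ = Kᵢxᵢ:
  A: x = 0.114, y = 0.305
  B: x = 0.333, y = 0.356
  C: x = 0.553, y = 0.339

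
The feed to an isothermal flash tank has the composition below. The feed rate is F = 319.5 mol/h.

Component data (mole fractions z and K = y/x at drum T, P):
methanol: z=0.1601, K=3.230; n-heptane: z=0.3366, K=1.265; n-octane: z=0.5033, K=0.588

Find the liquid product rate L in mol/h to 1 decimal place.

L = 172.6 mol/h

Let β = V/F and solve Σ zᵢ(Kᵢ−1)/(1+β(Kᵢ−1)) = 0.
Feasibility: ΣzᵢKᵢ = 1.2389, Σzᵢ/Kᵢ = 1.1716 — both > 1, two phases present.
Iterate (Newton) starting at β = 0.45:
  β = 0.4500: g = 0.00334, g' = -0.3460 → β = 0.4597
Converged at β = 0.4597.
Then V = β·F = 0.4597·319.5 = 146.9 mol/h and L = F − V = 172.6 mol/h.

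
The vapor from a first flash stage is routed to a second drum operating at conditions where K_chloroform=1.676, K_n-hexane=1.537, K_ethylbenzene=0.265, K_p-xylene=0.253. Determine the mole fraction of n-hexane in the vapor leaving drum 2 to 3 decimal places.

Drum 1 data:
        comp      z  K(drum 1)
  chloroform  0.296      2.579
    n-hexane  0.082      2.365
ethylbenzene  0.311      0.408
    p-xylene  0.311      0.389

Drum 1:
Newton–Raphson from ψ₁ = 0.45:
  ψ₁ = 0.450: g = -0.1705, g' = -0.734 → ψ₁ = 0.218
  ψ₁ = 0.218: g = 0.0035, g' = -0.798 → ψ₁ = 0.222
Converged at ψ₁ = 0.222.
Drum-1 compositions:
  chloroform: x = 0.219, y = 0.565
  n-hexane: x = 0.063, y = 0.149
  ethylbenzene: x = 0.358, y = 0.146
  p-xylene: x = 0.360, y = 0.140
Drum-2 feed = drum-1 vapor: z₂ = (0.5651, 0.1488, 0.1461, 0.1400).
Drum 2:
Newton–Raphson from ψ₂ = 0.5:
  ψ₂ = 0.500: g = 0.0118, g' = -0.567 → ψ₂ = 0.521
Converged at ψ₂ = 0.521.
  chloroform: x = 0.418, y = 0.701
  n-hexane: x = 0.116, y = 0.179
  ethylbenzene: x = 0.237, y = 0.063
  p-xylene: x = 0.229, y = 0.058

y_n-hexane (drum 2) = 0.179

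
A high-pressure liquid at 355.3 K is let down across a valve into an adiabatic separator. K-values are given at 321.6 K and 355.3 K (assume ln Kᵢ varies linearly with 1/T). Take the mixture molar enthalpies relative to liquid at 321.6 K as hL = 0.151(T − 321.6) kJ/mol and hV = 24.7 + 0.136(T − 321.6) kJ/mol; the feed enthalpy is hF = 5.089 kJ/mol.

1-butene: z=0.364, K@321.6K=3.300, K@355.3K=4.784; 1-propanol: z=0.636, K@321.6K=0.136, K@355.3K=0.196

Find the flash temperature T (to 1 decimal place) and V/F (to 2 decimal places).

T = 327.0 K, V/F = 0.17

Adiabatic flash: solve Rachford–Rice at each trial T, then check hF = ψ·hV(T) + (1−ψ)·hL(T).
  T = 321.6 K: K = (3.300, 0.136), RR gives ψ = 0.145, H_out = 3.576 kJ/mol
  T = 355.3 K: K = (4.784, 0.196), RR gives ψ = 0.285, H_out = 11.976 kJ/mol
  T = 338.5 K: K = (4.012, 0.165), RR gives ψ = 0.225, H_out = 8.046 kJ/mol
  T = 330.1 K: K = (3.650, 0.150), RR gives ψ = 0.188, H_out = 5.911 kJ/mol
  T = 325.9 K: K = (3.475, 0.143), RR gives ψ = 0.168, H_out = 4.783 kJ/mol
  T = 328.0 K: K = (3.562, 0.147), RR gives ψ = 0.178, H_out = 5.353 kJ/mol
Linear interpolation between T = 325.9 (H_out = 4.783) and T = 328.0 (H_out = 5.353) on hF = 5.089 gives T ≈ 327.0 K, at which ψ = 0.17.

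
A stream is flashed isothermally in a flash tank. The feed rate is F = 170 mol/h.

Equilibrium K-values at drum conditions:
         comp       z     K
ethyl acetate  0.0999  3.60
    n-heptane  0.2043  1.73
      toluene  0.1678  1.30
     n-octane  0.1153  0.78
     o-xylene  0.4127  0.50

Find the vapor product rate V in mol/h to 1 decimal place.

Rachford–Rice: g(V/F) = Σ zᵢ(Kᵢ−1)/(1+V/F(Kᵢ−1)) = 0.
Feasibility: ΣzᵢKᵢ = 1.2275, Σzᵢ/Kᵢ = 1.2481 — both > 1, two phases present.
Newton iteration, V/F⁰ = 0.5:
  V/F = 0.5000: g = -0.03767, g' = -0.3880 → V/F = 0.4029
  V/F = 0.4029: g = 0.00077, g' = -0.4066 → V/F = 0.4048
Converged at V/F = 0.4048.
Then V = V/F·F = 0.4048·170 = 68.8 mol/h and L = F − V = 101.2 mol/h.

V = 68.8 mol/h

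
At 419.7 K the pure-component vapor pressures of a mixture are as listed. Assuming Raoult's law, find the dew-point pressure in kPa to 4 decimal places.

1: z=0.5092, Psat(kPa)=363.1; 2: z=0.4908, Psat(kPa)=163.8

Pdew = 227.3396 kPa

At the dew point ψ → 1, so Σzᵢ/Kᵢ = 1 with Kᵢ = Pᵢˢᵃᵗ/P ⇒ 1/P = Σzᵢ/Pᵢˢᵃᵗ.
1/P = 0.5092/363.1 + 0.4908/163.8 = 0.0043987 ⇒ P = 227.3396 kPa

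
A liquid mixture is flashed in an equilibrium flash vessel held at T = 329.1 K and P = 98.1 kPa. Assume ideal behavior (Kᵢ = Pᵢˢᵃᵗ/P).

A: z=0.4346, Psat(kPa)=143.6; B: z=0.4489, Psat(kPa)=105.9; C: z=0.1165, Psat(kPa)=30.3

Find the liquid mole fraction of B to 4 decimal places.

x_B = 0.4220

Raoult's law: Kᵢ = Pᵢˢᵃᵗ/P = Pᵢˢᵃᵗ/98.1.
  K_A = 143.6/98.1 = 1.463812, K_B = 105.9/98.1 = 1.079511, K_C = 30.3/98.1 = 0.308869
Material balance + equilibrium reduce to Σ zᵢ(Kᵢ−1)/(1+ψ(Kᵢ−1)) = 0.
g(0) = ΣzᵢKᵢ − 1 = 0.1567 and g(1) = 1 − Σzᵢ/Kᵢ = -0.0899, so a root lies in (0, 1).
Newton iteration, ψ⁰ = 0.67:
  ψ = 0.6700: g = 0.03772, g' = -0.2500 → ψ = 0.8209
  ψ = 0.8209: g = -0.00660, g' = -0.3488 → ψ = 0.8020
  ψ = 0.8020: g = -0.00016, g' = -0.3323 → ψ = 0.8015
Converged at ψ = 0.8015.
Compositions from xᵢ = zᵢ/(1+ψ(Kᵢ−1)), yᵢ = Kᵢxᵢ:
  A: x = 0.3168, y = 0.4638
  B: x = 0.4220, y = 0.4556
  C: x = 0.2612, y = 0.0807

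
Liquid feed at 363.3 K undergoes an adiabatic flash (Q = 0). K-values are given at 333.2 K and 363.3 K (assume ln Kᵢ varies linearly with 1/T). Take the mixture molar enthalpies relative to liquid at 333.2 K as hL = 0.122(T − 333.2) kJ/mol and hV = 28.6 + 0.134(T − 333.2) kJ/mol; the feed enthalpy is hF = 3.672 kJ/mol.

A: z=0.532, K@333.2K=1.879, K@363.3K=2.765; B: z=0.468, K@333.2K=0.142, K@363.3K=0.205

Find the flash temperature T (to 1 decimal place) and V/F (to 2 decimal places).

Adiabatic flash: solve Rachford–Rice at each trial T, then check hF = ψ·hV(T) + (1−ψ)·hL(T).
  T = 333.2 K: K = (1.879, 0.142), RR gives ψ = 0.088, H_out = 2.506 kJ/mol
  T = 363.3 K: K = (2.765, 0.205), RR gives ψ = 0.404, H_out = 15.373 kJ/mol
  T = 348.2 K: K = (2.297, 0.172), RR gives ψ = 0.282, H_out = 9.934 kJ/mol
  T = 340.7 K: K = (2.082, 0.157), RR gives ψ = 0.198, H_out = 6.603 kJ/mol
  T = 336.9 K: K = (1.978, 0.149), RR gives ψ = 0.147, H_out = 4.649 kJ/mol
  T = 335.0 K: K = (1.927, 0.145), RR gives ψ = 0.117, H_out = 3.582 kJ/mol
Linear interpolation between T = 335.0 (H_out = 3.582) and T = 336.9 (H_out = 4.649) on hF = 3.672 gives T ≈ 335.2 K, at which ψ = 0.12.

T = 335.2 K, V/F = 0.12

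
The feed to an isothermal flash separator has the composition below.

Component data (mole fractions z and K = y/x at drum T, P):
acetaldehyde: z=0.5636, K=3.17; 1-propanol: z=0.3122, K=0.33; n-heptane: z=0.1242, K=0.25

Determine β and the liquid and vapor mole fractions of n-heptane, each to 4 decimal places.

β = 0.6108, x_n-heptane = 0.2292, y_n-heptane = 0.0573

Newton–Raphson from β = 0.58:
  β = 0.5800: g = 0.03450, g' = -1.1140 → β = 0.6110
  β = 0.6110: g = -0.00023, g' = -1.1304 → β = 0.6108
Converged at β = 0.6108.
Compositions from xᵢ = zᵢ/(1+β(Kᵢ−1)), yᵢ = Kᵢxᵢ:
  acetaldehyde: x = 0.2424, y = 0.7683
  1-propanol: x = 0.5284, y = 0.1744
  n-heptane: x = 0.2292, y = 0.0573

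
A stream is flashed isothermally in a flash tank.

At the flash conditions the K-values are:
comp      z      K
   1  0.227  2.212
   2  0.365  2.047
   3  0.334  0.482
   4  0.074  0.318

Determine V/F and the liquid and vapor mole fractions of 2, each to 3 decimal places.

Newton iteration, V/F⁰ = 0.5:
  V/F = 0.500: g = 0.1121, g' = -0.544 → V/F = 0.706
  V/F = 0.706: g = -0.0021, g' = -0.580 → V/F = 0.702
Converged at V/F = 0.702.
Compositions from xᵢ = zᵢ/(1+V/F(Kᵢ−1)), yᵢ = Kᵢxᵢ:
  1: x = 0.123, y = 0.271
  2: x = 0.210, y = 0.431
  3: x = 0.525, y = 0.253
  4: x = 0.142, y = 0.045

V/F = 0.702, x_2 = 0.210, y_2 = 0.431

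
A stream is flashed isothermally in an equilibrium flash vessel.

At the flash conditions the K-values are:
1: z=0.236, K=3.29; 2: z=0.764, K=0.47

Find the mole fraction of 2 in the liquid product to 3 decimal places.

x_2 = 0.812

Rachford–Rice: g(ψ) = Σ zᵢ(Kᵢ−1)/(1+ψ(Kᵢ−1)) = 0.
g(0) = ΣzᵢKᵢ − 1 = 0.136 and g(1) = 1 − Σzᵢ/Kᵢ = -0.697, so a root lies in (0, 1).
Binary case is linear: z₁(K₁−1)(1+ψ(K₂−1)) + z₂(K₂−1)(1+ψ(K₁−1)) = 0
⇒ ψ = [z₁(K₁−1)+z₂(K₂−1)] / [−(K₁−1)(K₂−1)] = 0.1355/1.2137 = 0.112
Compositions from xᵢ = zᵢ/(1+ψ(Kᵢ−1)), yᵢ = Kᵢxᵢ:
  1: x = 0.188, y = 0.618
  2: x = 0.812, y = 0.382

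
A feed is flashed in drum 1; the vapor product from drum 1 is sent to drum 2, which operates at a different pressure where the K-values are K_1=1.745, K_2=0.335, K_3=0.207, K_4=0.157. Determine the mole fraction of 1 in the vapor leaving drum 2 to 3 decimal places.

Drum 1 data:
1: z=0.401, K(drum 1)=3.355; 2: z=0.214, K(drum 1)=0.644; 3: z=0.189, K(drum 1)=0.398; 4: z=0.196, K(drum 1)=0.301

Drum 1:
Iterate (Newton) starting at ψ₁ = 0.5:
  ψ₁ = 0.500: g = -0.0324, g' = -0.876 → ψ₁ = 0.463
Converged at ψ₁ = 0.463.
Drum-1 compositions:
  1: x = 0.192, y = 0.643
  2: x = 0.256, y = 0.165
  3: x = 0.262, y = 0.104
  4: x = 0.290, y = 0.087
Drum-2 feed = drum-1 vapor: z₂ = (0.6434, 0.1650, 0.1043, 0.0872).
Drum 2:
Rachford–Rice: g(ψ₂) = Σ zᵢ(Kᵢ−1)/(1+ψ₂(Kᵢ−1)) = 0.
Check two-phase: ΣzᵢKᵢ = 1.213 > 1 and Σzᵢ/Kᵢ = 1.921 > 1, so g(0) = 0.213 > 0 and g(1) = -0.921 < 0.
Iterate (Newton) starting at ψ₂ = 0.5:
  ψ₂ = 0.500: g = -0.0794, g' = -0.719 → ψ₂ = 0.390
  ψ₂ = 0.390: g = -0.0058, g' = -0.622 → ψ₂ = 0.380
Converged at ψ₂ = 0.380.
  1: x = 0.501, y = 0.875
  2: x = 0.221, y = 0.074
  3: x = 0.149, y = 0.031
  4: x = 0.128, y = 0.020

y_1 (drum 2) = 0.875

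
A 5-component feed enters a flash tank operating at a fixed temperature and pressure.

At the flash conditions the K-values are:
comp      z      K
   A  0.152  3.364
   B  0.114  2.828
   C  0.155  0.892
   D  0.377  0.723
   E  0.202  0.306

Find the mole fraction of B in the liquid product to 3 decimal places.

x_B = 0.069

Newton–Raphson from β = 0.5:
  β = 0.500: g = -0.0800, g' = -0.552 → β = 0.355
  β = 0.355: g = 0.0026, g' = -0.600 → β = 0.359
Converged at β = 0.359.
Compositions from xᵢ = zᵢ/(1+β(Kᵢ−1)), yᵢ = Kᵢxᵢ:
  A: x = 0.082, y = 0.277
  B: x = 0.069, y = 0.195
  C: x = 0.161, y = 0.144
  D: x = 0.419, y = 0.303
  E: x = 0.269, y = 0.082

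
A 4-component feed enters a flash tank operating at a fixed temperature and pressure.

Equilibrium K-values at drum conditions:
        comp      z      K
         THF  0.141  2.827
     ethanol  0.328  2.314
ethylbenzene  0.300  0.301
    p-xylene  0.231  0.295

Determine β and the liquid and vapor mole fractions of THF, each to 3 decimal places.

Rachford–Rice: g(β) = Σ zᵢ(Kᵢ−1)/(1+β(Kᵢ−1)) = 0.
Feasibility: ΣzᵢKᵢ = 1.316, Σzᵢ/Kᵢ = 1.971 — both > 1, two phases present.
Newton–Raphson from β = 0.59:
  β = 0.590: g = -0.2690, g' = -1.050 → β = 0.334
  β = 0.334: g = -0.0269, g' = -0.901 → β = 0.304
Converged at β = 0.304.
Compositions from xᵢ = zᵢ/(1+β(Kᵢ−1)), yᵢ = Kᵢxᵢ:
  THF: x = 0.091, y = 0.256
  ethanol: x = 0.234, y = 0.542
  ethylbenzene: x = 0.381, y = 0.115
  p-xylene: x = 0.294, y = 0.087

β = 0.304, x_THF = 0.091, y_THF = 0.256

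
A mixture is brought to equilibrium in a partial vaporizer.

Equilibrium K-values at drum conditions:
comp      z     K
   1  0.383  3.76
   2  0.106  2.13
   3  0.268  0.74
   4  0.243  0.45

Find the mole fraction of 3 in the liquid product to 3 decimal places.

x_3 = 0.351

Let ψ = V/F and solve Σ zᵢ(Kᵢ−1)/(1+ψ(Kᵢ−1)) = 0.
Feasibility: ΣzᵢKᵢ = 1.974, Σzᵢ/Kᵢ = 1.054 — both > 1, two phases present.
Iterate (Newton) starting at ψ = 0.51:
  ψ = 0.510: g = 0.2490, g' = -0.724 → ψ = 0.854
  ψ = 0.854: g = 0.0343, g' = -0.585 → ψ = 0.913
  ψ = 0.913: g = -0.0003, g' = -0.596 → ψ = 0.912
Converged at ψ = 0.912.
Compositions from xᵢ = zᵢ/(1+ψ(Kᵢ−1)), yᵢ = Kᵢxᵢ:
  1: x = 0.109, y = 0.409
  2: x = 0.052, y = 0.111
  3: x = 0.351, y = 0.260
  4: x = 0.488, y = 0.219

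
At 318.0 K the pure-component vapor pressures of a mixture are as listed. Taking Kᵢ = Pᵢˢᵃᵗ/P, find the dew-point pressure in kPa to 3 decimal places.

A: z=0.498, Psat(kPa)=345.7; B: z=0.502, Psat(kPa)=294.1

Pdew = 317.717 kPa

At the dew point ψ → 1, so Σzᵢ/Kᵢ = 1 with Kᵢ = Pᵢˢᵃᵗ/P ⇒ 1/P = Σzᵢ/Pᵢˢᵃᵗ.
1/P = 0.498/345.7 + 0.502/294.1 = 0.003147 ⇒ P = 317.717 kPa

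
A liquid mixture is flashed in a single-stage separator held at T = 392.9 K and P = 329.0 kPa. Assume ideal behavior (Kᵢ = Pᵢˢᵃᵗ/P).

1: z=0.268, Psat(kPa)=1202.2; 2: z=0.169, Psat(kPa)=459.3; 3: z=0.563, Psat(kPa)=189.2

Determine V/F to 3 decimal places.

V/F = 0.615

Raoult's law: Kᵢ = Pᵢˢᵃᵗ/P = Pᵢˢᵃᵗ/329.0.
  K_1 = 1202.2/329.0 = 3.65410, K_2 = 459.3/329.0 = 1.39605, K_3 = 189.2/329.0 = 0.57508
Iterate (Newton) starting at V/F = 0.67:
  V/F = 0.670: g = -0.0255, g' = -0.460 → V/F = 0.614
  V/F = 0.614: g = 0.0004, g' = -0.476 → V/F = 0.615
Converged at V/F = 0.615.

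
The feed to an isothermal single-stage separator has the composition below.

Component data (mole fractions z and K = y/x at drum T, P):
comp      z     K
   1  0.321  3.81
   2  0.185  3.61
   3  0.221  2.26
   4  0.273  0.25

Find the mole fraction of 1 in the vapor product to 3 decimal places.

Rachford–Rice: g(V/F) = Σ zᵢ(Kᵢ−1)/(1+V/F(Kᵢ−1)) = 0.
Feasibility: ΣzᵢKᵢ = 2.459, Σzᵢ/Kᵢ = 1.325 — both > 1, two phases present.
Iterate (Newton) starting at V/F = 0.68:
  V/F = 0.680: g = 0.2160, g' = -1.204 → V/F = 0.859
  V/F = 0.859: g = -0.0293, g' = -1.633 → V/F = 0.841
Converged at V/F = 0.841.
Compositions from xᵢ = zᵢ/(1+V/F(Kᵢ−1)), yᵢ = Kᵢxᵢ:
  1: x = 0.095, y = 0.364
  2: x = 0.058, y = 0.209
  3: x = 0.107, y = 0.242
  4: x = 0.739, y = 0.185

y_1 = 0.364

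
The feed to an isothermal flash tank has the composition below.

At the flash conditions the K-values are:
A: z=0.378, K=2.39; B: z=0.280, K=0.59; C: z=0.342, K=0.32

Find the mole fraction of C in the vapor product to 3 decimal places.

y_C = 0.129

Newton–Raphson from ψ = 0.43:
  ψ = 0.430: g = -0.1392, g' = -0.671 → ψ = 0.223
  ψ = 0.223: g = 0.0008, g' = -0.702 → ψ = 0.224
Converged at ψ = 0.224.
Compositions from xᵢ = zᵢ/(1+ψ(Kᵢ−1)), yᵢ = Kᵢxᵢ:
  A: x = 0.288, y = 0.689
  B: x = 0.308, y = 0.182
  C: x = 0.403, y = 0.129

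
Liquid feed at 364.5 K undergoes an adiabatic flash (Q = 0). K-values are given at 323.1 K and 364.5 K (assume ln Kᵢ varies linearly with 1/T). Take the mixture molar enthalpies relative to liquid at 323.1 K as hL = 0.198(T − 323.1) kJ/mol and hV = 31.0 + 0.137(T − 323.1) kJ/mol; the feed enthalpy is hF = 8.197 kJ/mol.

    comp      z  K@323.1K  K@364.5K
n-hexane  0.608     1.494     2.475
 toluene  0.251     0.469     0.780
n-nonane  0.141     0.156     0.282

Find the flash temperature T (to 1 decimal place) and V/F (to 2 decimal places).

T = 326.0 K, V/F = 0.25

Adiabatic flash: solve Rachford–Rice at each trial T, then check hF = ψ·hV(T) + (1−ψ)·hL(T).
  T = 323.1 K: K = (1.494, 0.469, 0.156), RR gives ψ = 0.146, H_out = 4.520 kJ/mol
  T = 364.5 K: K = (2.475, 0.780, 0.282), RR gives ψ = 0.934, H_out = 34.803 kJ/mol
  T = 343.8 K: K = (1.952, 0.614, 0.214), RR gives ψ = 0.652, H_out = 23.497 kJ/mol
  T = 333.5 K: K = (1.716, 0.539, 0.184), RR gives ψ = 0.453, H_out = 15.810 kJ/mol
  T = 328.3 K: K = (1.603, 0.503, 0.169), RR gives ψ = 0.319, H_out = 10.821 kJ/mol
  T = 325.7 K: K = (1.548, 0.486, 0.163), RR gives ψ = 0.239, H_out = 7.879 kJ/mol
  T = 327.0 K: K = (1.575, 0.495, 0.166), RR gives ψ = 0.280, H_out = 9.395 kJ/mol
Linear interpolation between T = 325.7 (H_out = 7.879) and T = 327.0 (H_out = 9.395) on hF = 8.197 gives T ≈ 326.0 K, at which ψ = 0.25.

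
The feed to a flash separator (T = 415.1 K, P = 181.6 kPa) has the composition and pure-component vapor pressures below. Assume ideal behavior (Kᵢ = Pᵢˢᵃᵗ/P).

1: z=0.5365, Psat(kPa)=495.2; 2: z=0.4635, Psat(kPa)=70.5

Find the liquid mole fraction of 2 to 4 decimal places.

Raoult's law: Kᵢ = Pᵢˢᵃᵗ/P = Pᵢˢᵃᵗ/181.6.
  K_1 = 495.2/181.6 = 2.726872, K_2 = 70.5/181.6 = 0.388216
Material balance + equilibrium reduce to Σ zᵢ(Kᵢ−1)/(1+β(Kᵢ−1)) = 0.
g(0) = ΣzᵢKᵢ − 1 = 0.6429 and g(1) = 1 − Σzᵢ/Kᵢ = -0.3907, so a root lies in (0, 1).
Iterate (Newton) starting at β = 0.34:
  β = 0.3400: g = 0.22570, g' = -0.9117 → β = 0.5876
  β = 0.5876: g = 0.01718, g' = -0.8170 → β = 0.6086
  β = 0.6086: g = -0.00004, g' = -0.8207 → β = 0.6085
Converged at β = 0.6085.
Compositions from xᵢ = zᵢ/(1+β(Kᵢ−1)), yᵢ = Kᵢxᵢ:
  1: x = 0.2616, y = 0.7133
  2: x = 0.7384, y = 0.2867

x_2 = 0.7384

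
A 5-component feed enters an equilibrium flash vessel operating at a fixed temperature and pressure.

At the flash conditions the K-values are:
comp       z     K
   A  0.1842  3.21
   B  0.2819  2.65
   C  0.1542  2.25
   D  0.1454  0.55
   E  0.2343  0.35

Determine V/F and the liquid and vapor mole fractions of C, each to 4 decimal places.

V/F = 0.8293, x_C = 0.0757, y_C = 0.1704

Newton–Raphson from V/F = 0.5:
  V/F = 0.5000: g = 0.25682, g' = -0.7910 → V/F = 0.8247
  V/F = 0.8247: g = 0.00387, g' = -0.8434 → V/F = 0.8293
Converged at V/F = 0.8293.
Compositions from xᵢ = zᵢ/(1+V/F(Kᵢ−1)), yᵢ = Kᵢxᵢ:
  A: x = 0.0650, y = 0.2087
  B: x = 0.1190, y = 0.3154
  C: x = 0.0757, y = 0.1704
  D: x = 0.2320, y = 0.1276
  E: x = 0.5083, y = 0.1779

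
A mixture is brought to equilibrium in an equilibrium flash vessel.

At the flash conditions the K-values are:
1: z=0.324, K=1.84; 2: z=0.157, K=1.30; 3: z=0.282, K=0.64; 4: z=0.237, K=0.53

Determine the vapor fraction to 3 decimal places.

ψ = 0.363

Let ψ = V/F and solve Σ zᵢ(Kᵢ−1)/(1+ψ(Kᵢ−1)) = 0.
Check two-phase: ΣzᵢKᵢ = 1.106 > 1 and Σzᵢ/Kᵢ = 1.185 > 1, so g(0) = 0.106 > 0 and g(1) = -0.185 < 0.
Newton–Raphson from ψ = 0.58:
  ψ = 0.580: g = -0.0583, g' = -0.271 → ψ = 0.365
  ψ = 0.365: g = -0.0005, g' = -0.270 → ψ = 0.363
Converged at ψ = 0.363.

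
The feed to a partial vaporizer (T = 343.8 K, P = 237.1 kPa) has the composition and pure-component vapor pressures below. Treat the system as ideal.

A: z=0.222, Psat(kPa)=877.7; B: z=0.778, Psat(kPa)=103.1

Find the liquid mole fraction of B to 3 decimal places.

x_B = 0.827

Raoult's law: Kᵢ = Pᵢˢᵃᵗ/P = Pᵢˢᵃᵗ/237.1.
  K_A = 877.7/237.1 = 3.70181, K_B = 103.1/237.1 = 0.43484
Newton iteration, ψ⁰ = 0.5:
  ψ = 0.500: g = -0.3577, g' = -0.776 → ψ = 0.039
  ψ = 0.039: g = 0.0930, g' = -1.586 → ψ = 0.098
  ψ = 0.098: g = 0.0092, g' = -1.293 → ψ = 0.105
Converged at ψ = 0.105.
Compositions from xᵢ = zᵢ/(1+ψ(Kᵢ−1)), yᵢ = Kᵢxᵢ:
  A: x = 0.173, y = 0.640
  B: x = 0.827, y = 0.360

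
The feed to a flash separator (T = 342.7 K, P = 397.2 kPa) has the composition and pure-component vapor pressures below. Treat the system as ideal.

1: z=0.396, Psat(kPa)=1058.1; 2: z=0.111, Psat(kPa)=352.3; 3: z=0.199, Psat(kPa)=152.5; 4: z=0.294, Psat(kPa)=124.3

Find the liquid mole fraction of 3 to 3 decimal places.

x_3 = 0.249

Raoult's law: Kᵢ = Pᵢˢᵃᵗ/P = Pᵢˢᵃᵗ/397.2.
  K_1 = 1058.1/397.2 = 2.66390, K_2 = 352.3/397.2 = 0.88696, K_3 = 152.5/397.2 = 0.38394, K_4 = 124.3/397.2 = 0.31294
Material balance + equilibrium reduce to Σ zᵢ(Kᵢ−1)/(1+V/F(Kᵢ−1)) = 0.
Feasibility: ΣzᵢKᵢ = 1.322, Σzᵢ/Kᵢ = 1.732 — both > 1, two phases present.
Newton iteration, V/F⁰ = 0.5:
  V/F = 0.500: g = -0.1385, g' = -0.808 → V/F = 0.329
  V/F = 0.329: g = -0.0017, g' = -0.810 → V/F = 0.327
Converged at V/F = 0.327.
Compositions from xᵢ = zᵢ/(1+V/F(Kᵢ−1)), yᵢ = Kᵢxᵢ:
  1: x = 0.257, y = 0.684
  2: x = 0.115, y = 0.102
  3: x = 0.249, y = 0.096
  4: x = 0.379, y = 0.119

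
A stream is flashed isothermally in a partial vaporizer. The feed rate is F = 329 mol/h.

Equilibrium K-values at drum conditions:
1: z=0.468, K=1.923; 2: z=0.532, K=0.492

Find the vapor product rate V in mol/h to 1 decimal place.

Material balance + equilibrium reduce to Σ zᵢ(Kᵢ−1)/(1+V/F(Kᵢ−1)) = 0.
Feasibility: ΣzᵢKᵢ = 1.162, Σzᵢ/Kᵢ = 1.325 — both > 1, two phases present.
Binary case is linear: z₁(K₁−1)(1+V/F(K₂−1)) + z₂(K₂−1)(1+V/F(K₁−1)) = 0
⇒ V/F = [z₁(K₁−1)+z₂(K₂−1)] / [−(K₁−1)(K₂−1)] = 0.1617/0.4689 = 0.345
Then V = V/F·F = 0.3449·329 = 113.5 mol/h and L = F − V = 215.5 mol/h.

V = 113.5 mol/h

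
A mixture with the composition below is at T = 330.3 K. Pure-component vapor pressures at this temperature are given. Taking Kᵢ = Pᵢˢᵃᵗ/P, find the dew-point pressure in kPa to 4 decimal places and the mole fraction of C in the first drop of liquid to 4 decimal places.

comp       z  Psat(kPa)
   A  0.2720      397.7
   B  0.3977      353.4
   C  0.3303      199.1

Pdew = 288.3297 kPa, x_C = 0.4783

At the dew point ψ → 1, so Σzᵢ/Kᵢ = 1 with Kᵢ = Pᵢˢᵃᵗ/P ⇒ 1/P = Σzᵢ/Pᵢˢᵃᵗ.
1/P = 0.2720/397.7 + 0.3977/353.4 + 0.3303/199.1 = 0.0034683 ⇒ P = 288.3297 kPa
xᵢ = zᵢP/Pᵢˢᵃᵗ ⇒ x_C = 0.3303·288.3297/199.1 = 0.4783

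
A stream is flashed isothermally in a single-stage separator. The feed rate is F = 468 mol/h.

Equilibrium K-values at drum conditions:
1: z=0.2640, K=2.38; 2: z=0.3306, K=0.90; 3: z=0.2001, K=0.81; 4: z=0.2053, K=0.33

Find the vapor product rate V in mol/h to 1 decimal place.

Rachford–Rice: g(V/F) = Σ zᵢ(Kᵢ−1)/(1+V/F(Kᵢ−1)) = 0.
g(0) = ΣzᵢKᵢ − 1 = 0.1557 and g(1) = 1 − Σzᵢ/Kᵢ = -0.3474, so a root lies in (0, 1).
Iterate (Newton) starting at V/F = 0.5:
  V/F = 0.5000: g = -0.06808, g' = -0.3969 → V/F = 0.3285
  V/F = 0.3285: g = -0.00041, g' = -0.4013 → V/F = 0.3274
Converged at V/F = 0.3274.
Then V = V/F·F = 0.3274·468 = 153.2 mol/h and L = F − V = 314.8 mol/h.

V = 153.2 mol/h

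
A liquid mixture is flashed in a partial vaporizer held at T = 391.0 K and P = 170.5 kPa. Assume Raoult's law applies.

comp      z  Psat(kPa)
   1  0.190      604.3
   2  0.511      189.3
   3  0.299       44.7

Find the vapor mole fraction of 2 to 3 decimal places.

Raoult's law: Kᵢ = Pᵢˢᵃᵗ/P = Pᵢˢᵃᵗ/170.5.
  K_1 = 604.3/170.5 = 3.54428, K_2 = 189.3/170.5 = 1.11026, K_3 = 44.7/170.5 = 0.26217
Newton–Raphson from ψ = 0.38:
  ψ = 0.380: g = -0.0067, g' = -0.638 → ψ = 0.369
  ψ = 0.369: g = 0.0000, g' = -0.640 → ψ = 0.370
Converged at ψ = 0.370.
Compositions from xᵢ = zᵢ/(1+ψ(Kᵢ−1)), yᵢ = Kᵢxᵢ:
  1: x = 0.098, y = 0.347
  2: x = 0.491, y = 0.545
  3: x = 0.411, y = 0.108

y_2 = 0.545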